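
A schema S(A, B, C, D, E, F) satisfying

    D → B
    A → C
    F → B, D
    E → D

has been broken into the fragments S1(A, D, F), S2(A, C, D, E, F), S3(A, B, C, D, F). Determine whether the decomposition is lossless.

Chase test. Columns are A, B, C, D, E, F; row i has aⱼ where attribute j ∈ Si, else bᵢⱼ.
Initial tableau (one row per fragment):
  row 1: a1 b12 b13 a4 b15 a6
  row 2: a1 b22 a3 a4 a5 a6
  row 3: a1 a2 a3 a4 b35 a6
Rows 1 and 2 agree on D; apply D→B and equate their B entries.
Rows 1 and 3 agree on D; apply D→B and equate their B entries.
Rows 1 and 2 agree on A; apply A→C and equate their C entries.
Row 2 is now all distinguished symbols — the join is lossless.

Yes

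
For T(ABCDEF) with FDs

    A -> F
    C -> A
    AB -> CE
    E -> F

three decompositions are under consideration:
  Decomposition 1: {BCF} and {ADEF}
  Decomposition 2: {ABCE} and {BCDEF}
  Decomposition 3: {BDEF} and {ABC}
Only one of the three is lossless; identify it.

Decomposition 2

Decomposition 1: common = {F}, closure = {F} → lossy.
Decomposition 2: common = {BCE}, closure = {ABCEF} → lossless.
Decomposition 3: common = {B}, closure = {B} → lossy.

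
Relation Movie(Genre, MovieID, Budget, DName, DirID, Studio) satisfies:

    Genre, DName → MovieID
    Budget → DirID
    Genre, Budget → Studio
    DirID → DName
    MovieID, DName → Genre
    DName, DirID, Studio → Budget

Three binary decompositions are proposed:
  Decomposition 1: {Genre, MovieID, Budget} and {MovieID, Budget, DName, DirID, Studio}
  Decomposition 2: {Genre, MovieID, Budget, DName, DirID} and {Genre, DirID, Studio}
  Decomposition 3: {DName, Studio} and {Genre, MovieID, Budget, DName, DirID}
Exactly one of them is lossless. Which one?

Decomposition 1: common = {MovieID, Budget}, closure = {Genre, MovieID, Budget, DName, DirID, Studio} → lossless.
Decomposition 2: common = {Genre, DirID}, closure = {Genre, MovieID, DName, DirID} → lossy.
Decomposition 3: common = {DName}, closure = {DName} → lossy.

Decomposition 1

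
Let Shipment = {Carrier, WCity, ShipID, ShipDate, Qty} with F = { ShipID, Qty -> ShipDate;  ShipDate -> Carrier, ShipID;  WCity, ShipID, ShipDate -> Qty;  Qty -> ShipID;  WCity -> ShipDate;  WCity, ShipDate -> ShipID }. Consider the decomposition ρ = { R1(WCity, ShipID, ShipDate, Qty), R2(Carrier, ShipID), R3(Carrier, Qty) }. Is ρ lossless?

Yes

Chase test. Columns are Carrier, WCity, ShipID, ShipDate, Qty; row i has aⱼ where attribute j ∈ Ri, else bᵢⱼ.
Initial tableau (one row per fragment):
  row 1: b11 a2 a3 a4 a5
  row 2: a1 b22 a3 b24 b25
  row 3: a1 b32 b33 b34 a5
Rows 1 and 3 agree on Qty; apply Qty→ShipID and equate their ShipID entries.
Rows 1 and 3 agree on ShipID, Qty; apply ShipID, Qty→ShipDate and equate their ShipDate entries.
Rows 1 and 3 agree on ShipDate; apply ShipDate→Carrier, ShipID and equate their Carrier, ShipID entries.
Row 1 is now all distinguished symbols — the join is lossless.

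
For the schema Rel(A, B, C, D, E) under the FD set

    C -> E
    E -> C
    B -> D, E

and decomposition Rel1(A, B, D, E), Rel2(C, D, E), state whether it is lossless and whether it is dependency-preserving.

Lossless test: (D, E)⁺ = {C, D, E}, which contains all of one fragment — lossless.
Dependency preservation: every FD's attributes lie within a single fragment, so each can be enforced locally — preserved.

lossless and dependency-preserving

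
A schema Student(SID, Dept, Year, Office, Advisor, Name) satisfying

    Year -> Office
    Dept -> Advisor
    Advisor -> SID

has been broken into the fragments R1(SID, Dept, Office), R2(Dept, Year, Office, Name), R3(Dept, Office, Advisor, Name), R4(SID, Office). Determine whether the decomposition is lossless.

Chase test. Columns are SID, Dept, Year, Office, Advisor, Name; row i has aⱼ where attribute j ∈ Ri, else bᵢⱼ.
Initial tableau (one row per fragment):
  row 1: a1 a2 b13 a4 b15 b16
  row 2: b21 a2 a3 a4 b25 a6
  row 3: b31 a2 b33 a4 a5 a6
  row 4: a1 b42 b43 a4 b45 b46
Rows 1 and 2 agree on Dept; apply Dept→Advisor and equate their Advisor entries.
Rows 1 and 3 agree on Dept; apply Dept→Advisor and equate their Advisor entries.
Rows 1 and 2 agree on Advisor; apply Advisor→SID and equate their SID entries.
Rows 1 and 3 agree on Advisor; apply Advisor→SID and equate their SID entries.
Row 2 is now all distinguished symbols — the join is lossless.

Yes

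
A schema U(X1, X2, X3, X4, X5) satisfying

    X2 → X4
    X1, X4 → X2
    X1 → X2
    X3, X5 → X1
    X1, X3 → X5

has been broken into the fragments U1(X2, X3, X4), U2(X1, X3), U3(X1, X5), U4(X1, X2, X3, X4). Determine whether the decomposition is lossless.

Chase test. Columns are X1, X2, X3, X4, X5; row i has aⱼ where attribute j ∈ Ui, else bᵢⱼ.
Initial tableau (one row per fragment):
  row 1: b11 a2 a3 a4 b15
  row 2: a1 b22 a3 b24 b25
  row 3: a1 b32 b33 b34 a5
  row 4: a1 a2 a3 a4 b45
Rows 2 and 3 agree on X1; apply X1→X2 and equate their X2 entries.
Rows 2 and 4 agree on X1; apply X1→X2 and equate their X2 entries.
Rows 2 and 4 agree on X1, X3; apply X1, X3→X5 and equate their X5 entries.
Rows 1 and 2 agree on X2; apply X2→X4 and equate their X4 entries.
Rows 1 and 3 agree on X2; apply X2→X4 and equate their X4 entries.
No row becomes fully distinguished — the join is lossy.

No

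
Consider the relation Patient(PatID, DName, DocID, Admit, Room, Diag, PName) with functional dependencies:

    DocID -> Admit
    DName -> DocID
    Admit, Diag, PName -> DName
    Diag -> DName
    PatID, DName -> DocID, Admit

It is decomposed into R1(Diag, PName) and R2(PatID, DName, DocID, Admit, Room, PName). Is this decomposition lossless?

No

Common attributes: R1 ∩ R2 = {PName}.
No dependency enlarges {PName}, so (PName)⁺ = {PName}.
The closure contains neither all of R1 = {Diag, PName} nor all of R2 = {PatID, DName, DocID, Admit, Room, PName}, so the common attributes are not a superkey of either fragment. The join is lossy.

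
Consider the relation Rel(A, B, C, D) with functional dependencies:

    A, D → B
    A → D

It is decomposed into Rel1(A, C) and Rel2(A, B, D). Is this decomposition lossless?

Common attributes: Rel1 ∩ Rel2 = {A}.
Closure of {A}: A → D applies, adding D; A, D → B applies, adding B. So (A)⁺ = {A, B, D}.
This closure contains every attribute of Rel2, so Rel1 ∩ Rel2 → Rel2. The join is lossless.

Yes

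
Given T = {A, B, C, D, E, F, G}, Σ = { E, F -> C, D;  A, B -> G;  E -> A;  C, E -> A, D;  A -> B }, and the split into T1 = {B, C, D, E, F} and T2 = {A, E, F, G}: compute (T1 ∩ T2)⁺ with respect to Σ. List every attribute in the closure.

T1 ∩ T2 = {E, F}.
E, F → C, D applies, adding C, D
E → A applies, adding A
A → B applies, adding B
A, B → G applies, adding G
Closure: {A, B, C, D, E, F, G}.

A, B, C, D, E, F, G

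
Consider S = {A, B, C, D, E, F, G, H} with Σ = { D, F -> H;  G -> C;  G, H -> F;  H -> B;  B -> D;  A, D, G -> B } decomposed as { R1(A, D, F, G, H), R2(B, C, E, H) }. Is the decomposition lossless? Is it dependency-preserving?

Lossless test: (H)⁺ = {B, D, H}, which is a superkey of neither fragment — lossy.
Dependency preservation: the restricted closure of {G} across the fragments never reaches {C}, so G → C cannot be enforced without a join — not preserved.

lossy and not dependency-preserving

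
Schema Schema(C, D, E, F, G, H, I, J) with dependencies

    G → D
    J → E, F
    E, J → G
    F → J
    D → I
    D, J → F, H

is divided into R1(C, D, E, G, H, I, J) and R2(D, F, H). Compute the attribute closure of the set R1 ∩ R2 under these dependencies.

R1 ∩ R2 = {D, H}.
D → I applies, adding I
Closure: {D, H, I}.

D, H, I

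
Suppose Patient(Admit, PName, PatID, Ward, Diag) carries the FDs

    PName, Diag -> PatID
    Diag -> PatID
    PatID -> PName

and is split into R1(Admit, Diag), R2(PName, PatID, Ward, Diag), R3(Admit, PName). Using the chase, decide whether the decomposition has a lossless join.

Chase test. Columns are Admit, PName, PatID, Ward, Diag; row i has aⱼ where attribute j ∈ Ri, else bᵢⱼ.
Initial tableau (one row per fragment):
  row 1: a1 b12 b13 b14 a5
  row 2: b21 a2 a3 a4 a5
  row 3: a1 a2 b33 b34 b35
Rows 1 and 2 agree on Diag; apply Diag→PatID and equate their PatID entries.
Rows 1 and 2 agree on PatID; apply PatID→PName and equate their PName entries.
No row becomes fully distinguished — the join is lossy.

No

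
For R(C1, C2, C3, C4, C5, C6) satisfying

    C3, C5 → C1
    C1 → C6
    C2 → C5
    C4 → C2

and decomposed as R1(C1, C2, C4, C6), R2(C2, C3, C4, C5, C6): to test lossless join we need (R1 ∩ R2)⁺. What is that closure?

R1 ∩ R2 = {C2, C4, C6}.
C2 → C5 applies, adding C5
Closure: {C2, C4, C5, C6}.

C2, C4, C5, C6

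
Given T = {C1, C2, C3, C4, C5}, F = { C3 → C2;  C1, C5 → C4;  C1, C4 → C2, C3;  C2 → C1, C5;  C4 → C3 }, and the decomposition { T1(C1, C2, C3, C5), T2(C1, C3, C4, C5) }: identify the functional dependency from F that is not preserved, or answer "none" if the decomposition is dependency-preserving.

none

C3 → C2 lies within T1.
C1, C5 → C4 lies within T2.
C1, C4 → C2, C3: restricted closure across fragments reaches C2, C3.
C2 → C1, C5 lies within T1.
C4 → C3 lies within T2.
Every dependency is enforceable on the fragments, so the decomposition is dependency-preserving.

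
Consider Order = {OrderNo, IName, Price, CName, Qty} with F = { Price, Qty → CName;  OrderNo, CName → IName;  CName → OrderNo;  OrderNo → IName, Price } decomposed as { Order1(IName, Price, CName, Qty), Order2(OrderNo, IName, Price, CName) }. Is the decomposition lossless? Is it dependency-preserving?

Lossless test: (IName, Price, CName)⁺ = {OrderNo, IName, Price, CName}, which contains all of one fragment — lossless.
Dependency preservation: every FD's attributes lie within a single fragment, so each can be enforced locally — preserved.

lossless and dependency-preserving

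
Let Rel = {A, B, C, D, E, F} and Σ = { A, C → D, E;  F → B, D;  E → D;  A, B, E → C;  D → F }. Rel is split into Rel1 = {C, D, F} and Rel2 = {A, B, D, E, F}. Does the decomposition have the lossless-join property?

Common attributes: Rel1 ∩ Rel2 = {D, F}.
Closure of {D, F}: F → B, D applies, adding B. So (D, F)⁺ = {B, D, F}.
The closure contains neither all of Rel1 = {C, D, F} nor all of Rel2 = {A, B, D, E, F}, so the common attributes are not a superkey of either fragment. The join is lossy.

No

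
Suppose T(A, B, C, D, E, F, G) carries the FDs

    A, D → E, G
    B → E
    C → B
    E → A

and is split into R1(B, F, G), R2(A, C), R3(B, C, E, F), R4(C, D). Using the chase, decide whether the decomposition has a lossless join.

No

Chase test. Columns are A, B, C, D, E, F, G; row i has aⱼ where attribute j ∈ Ri, else bᵢⱼ.
Initial tableau (one row per fragment):
  row 1: b11 a2 b13 b14 b15 a6 a7
  row 2: a1 b22 a3 b24 b25 b26 b27
  row 3: b31 a2 a3 b34 a5 a6 b37
  row 4: b41 b42 a3 a4 b45 b46 b47
Rows 1 and 3 agree on B; apply B→E and equate their E entries.
Rows 2 and 3 agree on C; apply C→B and equate their B entries.
Rows 2 and 4 agree on C; apply C→B and equate their B entries.
Rows 1 and 3 agree on E; apply E→A and equate their A entries.
Rows 1 and 2 agree on B; apply B→E and equate their E entries.
Rows 1 and 4 agree on B; apply B→E and equate their E entries.
Rows 1 and 2 agree on E; apply E→A and equate their A entries.
Rows 1 and 4 agree on E; apply E→A and equate their A entries.
No row becomes fully distinguished — the join is lossy.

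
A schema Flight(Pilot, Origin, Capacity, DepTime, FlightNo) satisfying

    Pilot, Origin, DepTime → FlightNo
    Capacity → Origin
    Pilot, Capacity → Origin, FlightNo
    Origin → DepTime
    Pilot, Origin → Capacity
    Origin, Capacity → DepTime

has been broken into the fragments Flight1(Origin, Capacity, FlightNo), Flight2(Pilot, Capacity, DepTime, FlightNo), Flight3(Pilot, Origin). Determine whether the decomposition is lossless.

Chase test. Columns are Pilot, Origin, Capacity, DepTime, FlightNo; row i has aⱼ where attribute j ∈ Flighti, else bᵢⱼ.
Initial tableau (one row per fragment):
  row 1: b11 a2 a3 b14 a5
  row 2: a1 b22 a3 a4 a5
  row 3: a1 a2 b33 b34 b35
Rows 1 and 2 agree on Capacity; apply Capacity→Origin and equate their Origin entries.
Rows 1 and 2 agree on Origin; apply Origin→DepTime and equate their DepTime entries.
Rows 1 and 3 agree on Origin; apply Origin→DepTime and equate their DepTime entries.
Rows 2 and 3 agree on Pilot, Origin; apply Pilot, Origin→Capacity and equate their Capacity entries.
Rows 2 and 3 agree on Pilot, Origin, DepTime; apply Pilot, Origin, DepTime→FlightNo and equate their FlightNo entries.
Row 2 is now all distinguished symbols — the join is lossless.

Yes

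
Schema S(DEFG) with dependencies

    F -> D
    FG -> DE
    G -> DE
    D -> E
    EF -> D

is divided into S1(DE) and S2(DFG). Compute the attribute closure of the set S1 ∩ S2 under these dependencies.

DE

S1 ∩ S2 = {D}.
D → E applies, adding E
Closure: {DE}.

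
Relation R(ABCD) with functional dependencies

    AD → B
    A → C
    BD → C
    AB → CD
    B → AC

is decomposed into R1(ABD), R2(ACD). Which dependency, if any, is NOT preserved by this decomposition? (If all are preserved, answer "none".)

AD → B lies within R1.
A → C lies within R2.
BD → C: restricted closure across fragments reaches C.
AB → CD: restricted closure across fragments reaches CD.
B → AC: restricted closure across fragments reaches AC.
Every dependency is enforceable on the fragments, so the decomposition is dependency-preserving.

none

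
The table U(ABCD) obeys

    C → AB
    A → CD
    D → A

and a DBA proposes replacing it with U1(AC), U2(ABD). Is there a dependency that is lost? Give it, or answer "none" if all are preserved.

none

C → AB: restricted closure across fragments reaches AB.
A → CD: restricted closure across fragments reaches CD.
D → A lies within U2.
Every dependency is enforceable on the fragments, so the decomposition is dependency-preserving.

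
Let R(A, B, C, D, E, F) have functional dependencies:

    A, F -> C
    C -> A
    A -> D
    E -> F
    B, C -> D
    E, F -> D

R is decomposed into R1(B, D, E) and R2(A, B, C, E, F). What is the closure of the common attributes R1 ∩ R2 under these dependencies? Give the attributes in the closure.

R1 ∩ R2 = {B, E}.
E → F applies, adding F
E, F → D applies, adding D
Closure: {B, D, E, F}.

B, D, E, F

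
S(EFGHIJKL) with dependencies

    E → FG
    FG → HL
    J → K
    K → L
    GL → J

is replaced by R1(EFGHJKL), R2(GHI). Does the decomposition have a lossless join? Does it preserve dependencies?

Lossless test: (GH)⁺ = {GH}, which is a superkey of neither fragment — lossy.
Dependency preservation: every FD's attributes lie within a single fragment, so each can be enforced locally — preserved.

lossy but dependency-preserving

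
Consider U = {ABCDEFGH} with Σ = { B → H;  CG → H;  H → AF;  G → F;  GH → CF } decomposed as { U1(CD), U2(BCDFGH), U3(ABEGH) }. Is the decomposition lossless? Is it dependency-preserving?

Lossless test (chase): Rows 2 and 3 agree on H; apply H→AF and equate their AF entries. Rows 2 and 3 agree on GH; apply GH→CF and equate their CF entries. No row becomes fully distinguished — the join is lossy.
Dependency preservation: H → AF is not contained in any single fragment, but the restricted closure of its left-hand side across the fragments still reaches the right-hand side; the remaining FDs each lie inside some fragment. All dependencies are preserved.

lossy but dependency-preserving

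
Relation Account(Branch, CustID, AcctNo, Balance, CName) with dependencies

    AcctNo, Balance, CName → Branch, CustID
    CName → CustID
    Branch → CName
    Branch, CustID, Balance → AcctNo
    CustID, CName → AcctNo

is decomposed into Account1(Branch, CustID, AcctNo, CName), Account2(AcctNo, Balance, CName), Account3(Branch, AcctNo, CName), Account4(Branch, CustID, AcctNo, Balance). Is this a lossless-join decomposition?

Chase test. Columns are Branch, CustID, AcctNo, Balance, CName; row i has aⱼ where attribute j ∈ Accounti, else bᵢⱼ.
Initial tableau (one row per fragment):
  row 1: a1 a2 a3 b14 a5
  row 2: b21 b22 a3 a4 a5
  row 3: a1 b32 a3 b34 a5
  row 4: a1 a2 a3 a4 b45
Rows 1 and 2 agree on CName; apply CName→CustID and equate their CustID entries.
Rows 1 and 3 agree on CName; apply CName→CustID and equate their CustID entries.
Rows 1 and 4 agree on Branch; apply Branch→CName and equate their CName entries.
Rows 2 and 4 agree on AcctNo, Balance, CName; apply AcctNo, Balance, CName→Branch, CustID and equate their Branch, CustID entries.
Row 2 is now all distinguished symbols — the join is lossless.

Yes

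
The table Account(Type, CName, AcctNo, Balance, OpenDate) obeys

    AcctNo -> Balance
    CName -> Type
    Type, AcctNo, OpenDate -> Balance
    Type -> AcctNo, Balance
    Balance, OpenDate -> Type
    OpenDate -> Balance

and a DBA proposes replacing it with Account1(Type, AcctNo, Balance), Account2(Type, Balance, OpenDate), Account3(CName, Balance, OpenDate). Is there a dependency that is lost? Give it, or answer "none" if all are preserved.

CName -> Type

Check CName → Type: no single fragment contains all of {Type, CName}, and the restricted closure of {CName} across the fragments never reaches {Type}.
AcctNo → Balance is preserved.
Type, AcctNo, OpenDate → Balance is preserved.
Type → AcctNo, Balance is preserved.
Balance, OpenDate → Type is preserved.
OpenDate → Balance is preserved.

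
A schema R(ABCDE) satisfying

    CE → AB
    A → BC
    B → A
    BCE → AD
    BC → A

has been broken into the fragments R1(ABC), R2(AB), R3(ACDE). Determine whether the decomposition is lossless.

Yes

Chase test. Columns are ABCDE; row i has aⱼ where attribute j ∈ Ri, else bᵢⱼ.
Initial tableau (one row per fragment):
  row 1: a1 a2 a3 b14 b15
  row 2: a1 a2 b23 b24 b25
  row 3: a1 b32 a3 a4 a5
Rows 1 and 2 agree on A; apply A→BC and equate their BC entries.
Rows 1 and 3 agree on A; apply A→BC and equate their BC entries.
Row 3 is now all distinguished symbols — the join is lossless.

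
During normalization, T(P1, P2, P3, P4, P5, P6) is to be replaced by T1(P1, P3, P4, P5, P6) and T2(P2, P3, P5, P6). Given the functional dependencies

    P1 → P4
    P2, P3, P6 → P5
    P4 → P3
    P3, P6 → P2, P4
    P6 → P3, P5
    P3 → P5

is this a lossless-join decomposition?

Yes

Common attributes: T1 ∩ T2 = {P3, P5, P6}.
Closure of {P3, P5, P6}: P3, P6 → P2, P4 applies, adding P2, P4. So (P3, P5, P6)⁺ = {P2, P3, P4, P5, P6}.
This closure contains every attribute of T2, so T1 ∩ T2 → T2. The join is lossless.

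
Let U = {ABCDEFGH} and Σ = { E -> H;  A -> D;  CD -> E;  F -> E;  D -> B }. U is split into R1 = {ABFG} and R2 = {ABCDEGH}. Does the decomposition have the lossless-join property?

No

Common attributes: R1 ∩ R2 = {ABG}.
Closure of {ABG}: A → D applies, adding D. So (ABG)⁺ = {ABDG}.
The closure contains neither all of R1 = {ABFG} nor all of R2 = {ABCDEGH}, so the common attributes are not a superkey of either fragment. The join is lossy.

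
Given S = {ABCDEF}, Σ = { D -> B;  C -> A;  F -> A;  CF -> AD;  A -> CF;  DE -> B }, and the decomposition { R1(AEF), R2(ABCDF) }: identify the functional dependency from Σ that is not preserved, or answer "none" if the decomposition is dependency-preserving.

none

D → B lies within R2.
C → A lies within R2.
F → A lies within R1.
CF → AD lies within R2.
A → CF lies within R2.
DE → B: restricted closure across fragments reaches B.
Every dependency is enforceable on the fragments, so the decomposition is dependency-preserving.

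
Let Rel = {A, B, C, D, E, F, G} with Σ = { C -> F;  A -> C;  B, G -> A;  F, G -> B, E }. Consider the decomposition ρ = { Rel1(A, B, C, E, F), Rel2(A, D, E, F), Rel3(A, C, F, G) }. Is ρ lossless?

No

Chase test. Columns are A, B, C, D, E, F, G; row i has aⱼ where attribute j ∈ Reli, else bᵢⱼ.
Initial tableau (one row per fragment):
  row 1: a1 a2 a3 b14 a5 a6 b17
  row 2: a1 b22 b23 a4 a5 a6 b27
  row 3: a1 b32 a3 b34 b35 a6 a7
Rows 1 and 2 agree on A; apply A→C and equate their C entries.
No row becomes fully distinguished — the join is lossy.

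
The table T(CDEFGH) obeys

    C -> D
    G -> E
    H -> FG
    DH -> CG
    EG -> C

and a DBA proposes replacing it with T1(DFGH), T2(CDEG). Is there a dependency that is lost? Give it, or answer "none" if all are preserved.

C → D lies within T2.
G → E lies within T2.
H → FG lies within T1.
DH → CG: restricted closure across fragments reaches CG.
EG → C lies within T2.
Every dependency is enforceable on the fragments, so the decomposition is dependency-preserving.

none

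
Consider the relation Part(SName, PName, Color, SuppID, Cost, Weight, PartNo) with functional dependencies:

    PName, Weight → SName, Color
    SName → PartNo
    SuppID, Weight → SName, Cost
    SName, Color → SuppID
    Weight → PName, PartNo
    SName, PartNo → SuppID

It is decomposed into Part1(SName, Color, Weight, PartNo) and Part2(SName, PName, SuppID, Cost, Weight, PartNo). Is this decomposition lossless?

Common attributes: Part1 ∩ Part2 = {SName, Weight, PartNo}.
Closure of {SName, Weight, PartNo}: Weight → PName, PartNo applies, adding PName; SName, PartNo → SuppID applies, adding SuppID; PName, Weight → SName, Color applies, adding Color; SuppID, Weight → SName, Cost applies, adding Cost. So (SName, Weight, PartNo)⁺ = {SName, PName, Color, SuppID, Cost, Weight, PartNo}.
This closure contains every attribute of Part1, so Part1 ∩ Part2 → Part1. The join is lossless.

Yes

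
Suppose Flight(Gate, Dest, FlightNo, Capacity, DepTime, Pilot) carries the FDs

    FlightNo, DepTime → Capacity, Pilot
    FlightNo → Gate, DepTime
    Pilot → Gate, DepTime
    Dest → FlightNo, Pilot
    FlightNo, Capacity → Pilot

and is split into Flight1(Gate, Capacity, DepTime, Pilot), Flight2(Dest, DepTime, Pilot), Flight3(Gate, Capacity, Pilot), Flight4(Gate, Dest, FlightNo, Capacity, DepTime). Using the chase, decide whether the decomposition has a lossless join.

Chase test. Columns are Gate, Dest, FlightNo, Capacity, DepTime, Pilot; row i has aⱼ where attribute j ∈ Flighti, else bᵢⱼ.
Initial tableau (one row per fragment):
  row 1: a1 b12 b13 a4 a5 a6
  row 2: b21 a2 b23 b24 a5 a6
  row 3: a1 b32 b33 a4 b35 a6
  row 4: a1 a2 a3 a4 a5 b46
Rows 1 and 2 agree on Pilot; apply Pilot→Gate, DepTime and equate their Gate, DepTime entries.
Rows 1 and 3 agree on Pilot; apply Pilot→Gate, DepTime and equate their Gate, DepTime entries.
Rows 2 and 4 agree on Dest; apply Dest→FlightNo, Pilot and equate their FlightNo, Pilot entries.
Rows 2 and 4 agree on FlightNo, DepTime; apply FlightNo, DepTime→Capacity, Pilot and equate their Capacity, Pilot entries.
Row 2 is now all distinguished symbols — the join is lossless.

Yes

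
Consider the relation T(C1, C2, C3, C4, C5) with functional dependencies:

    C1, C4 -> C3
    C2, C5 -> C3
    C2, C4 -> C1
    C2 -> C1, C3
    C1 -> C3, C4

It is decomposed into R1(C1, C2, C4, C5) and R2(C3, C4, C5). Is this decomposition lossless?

No

Common attributes: R1 ∩ R2 = {C4, C5}.
No dependency enlarges {C4, C5}, so (C4, C5)⁺ = {C4, C5}.
The closure contains neither all of R1 = {C1, C2, C4, C5} nor all of R2 = {C3, C4, C5}, so the common attributes are not a superkey of either fragment. The join is lossy.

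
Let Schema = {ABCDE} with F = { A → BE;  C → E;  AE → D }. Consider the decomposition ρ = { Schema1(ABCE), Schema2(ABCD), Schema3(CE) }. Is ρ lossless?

Yes

Chase test. Columns are ABCDE; row i has aⱼ where attribute j ∈ Schemai, else bᵢⱼ.
Initial tableau (one row per fragment):
  row 1: a1 a2 a3 b14 a5
  row 2: a1 a2 a3 a4 b25
  row 3: b31 b32 a3 b34 a5
Rows 1 and 2 agree on A; apply A→BE and equate their BE entries.
Rows 1 and 2 agree on AE; apply AE→D and equate their D entries.
Row 1 is now all distinguished symbols — the join is lossless.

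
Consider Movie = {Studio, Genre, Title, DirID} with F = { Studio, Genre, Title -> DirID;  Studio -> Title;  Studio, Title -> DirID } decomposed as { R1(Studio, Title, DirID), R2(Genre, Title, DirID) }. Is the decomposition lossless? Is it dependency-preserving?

Lossless test: (Title, DirID)⁺ = {Title, DirID}, which is a superkey of neither fragment — lossy.
Dependency preservation: Studio, Genre, Title → DirID is not contained in any single fragment, but the restricted closure of its left-hand side across the fragments still reaches the right-hand side; the remaining FDs each lie inside some fragment. All dependencies are preserved.

lossy but dependency-preserving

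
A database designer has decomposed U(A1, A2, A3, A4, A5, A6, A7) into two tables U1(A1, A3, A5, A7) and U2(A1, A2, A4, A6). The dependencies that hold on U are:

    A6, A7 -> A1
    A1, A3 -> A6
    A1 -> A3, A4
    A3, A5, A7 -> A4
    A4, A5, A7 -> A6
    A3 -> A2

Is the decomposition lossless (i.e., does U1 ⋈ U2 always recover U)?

Common attributes: U1 ∩ U2 = {A1}.
Closure of {A1}: A1 → A3, A4 applies, adding A3, A4; A3 → A2 applies, adding A2; A1, A3 → A6 applies, adding A6. So (A1)⁺ = {A1, A2, A3, A4, A6}.
This closure contains every attribute of U2, so U1 ∩ U2 → U2. The join is lossless.

Yes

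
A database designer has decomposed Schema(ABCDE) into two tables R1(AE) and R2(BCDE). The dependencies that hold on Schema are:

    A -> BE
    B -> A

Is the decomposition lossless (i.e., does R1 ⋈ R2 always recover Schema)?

No

Common attributes: R1 ∩ R2 = {E}.
No dependency enlarges {E}, so (E)⁺ = {E}.
The closure contains neither all of R1 = {AE} nor all of R2 = {BCDE}, so the common attributes are not a superkey of either fragment. The join is lossy.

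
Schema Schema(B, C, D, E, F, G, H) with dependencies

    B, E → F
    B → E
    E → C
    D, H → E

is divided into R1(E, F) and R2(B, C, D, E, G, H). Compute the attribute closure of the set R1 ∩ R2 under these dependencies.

C, E

R1 ∩ R2 = {E}.
E → C applies, adding C
Closure: {C, E}.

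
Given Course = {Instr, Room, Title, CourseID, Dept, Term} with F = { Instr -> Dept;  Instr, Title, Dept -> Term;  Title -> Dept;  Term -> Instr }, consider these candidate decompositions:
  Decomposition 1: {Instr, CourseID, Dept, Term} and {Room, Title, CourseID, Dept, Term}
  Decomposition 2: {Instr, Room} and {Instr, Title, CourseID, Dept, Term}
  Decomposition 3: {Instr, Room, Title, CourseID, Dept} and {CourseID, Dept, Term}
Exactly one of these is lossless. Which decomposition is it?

Decomposition 1

Decomposition 1: common = {CourseID, Dept, Term}, closure = {Instr, CourseID, Dept, Term} → lossless.
Decomposition 2: common = {Instr}, closure = {Instr, Dept} → lossy.
Decomposition 3: common = {CourseID, Dept}, closure = {CourseID, Dept} → lossy.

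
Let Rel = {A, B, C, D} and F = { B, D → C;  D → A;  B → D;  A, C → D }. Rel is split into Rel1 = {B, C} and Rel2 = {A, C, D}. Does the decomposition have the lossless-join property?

No

Common attributes: Rel1 ∩ Rel2 = {C}.
No dependency enlarges {C}, so (C)⁺ = {C}.
The closure contains neither all of Rel1 = {B, C} nor all of Rel2 = {A, C, D}, so the common attributes are not a superkey of either fragment. The join is lossy.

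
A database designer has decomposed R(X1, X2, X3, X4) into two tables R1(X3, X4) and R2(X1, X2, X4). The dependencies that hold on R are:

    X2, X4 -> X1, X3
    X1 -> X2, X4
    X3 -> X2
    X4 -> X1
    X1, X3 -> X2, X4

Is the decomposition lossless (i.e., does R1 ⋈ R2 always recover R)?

Yes

Common attributes: R1 ∩ R2 = {X4}.
Closure of {X4}: X4 → X1 applies, adding X1; X1 → X2, X4 applies, adding X2; X2, X4 → X1, X3 applies, adding X3. So (X4)⁺ = {X1, X2, X3, X4}.
This closure contains every attribute of R1, so R1 ∩ R2 → R1. The join is lossless.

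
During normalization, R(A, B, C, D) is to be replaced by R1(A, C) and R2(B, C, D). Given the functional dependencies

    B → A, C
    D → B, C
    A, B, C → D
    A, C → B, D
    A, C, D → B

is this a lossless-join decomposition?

Common attributes: R1 ∩ R2 = {C}.
No dependency enlarges {C}, so (C)⁺ = {C}.
The closure contains neither all of R1 = {A, C} nor all of R2 = {B, C, D}, so the common attributes are not a superkey of either fragment. The join is lossy.

No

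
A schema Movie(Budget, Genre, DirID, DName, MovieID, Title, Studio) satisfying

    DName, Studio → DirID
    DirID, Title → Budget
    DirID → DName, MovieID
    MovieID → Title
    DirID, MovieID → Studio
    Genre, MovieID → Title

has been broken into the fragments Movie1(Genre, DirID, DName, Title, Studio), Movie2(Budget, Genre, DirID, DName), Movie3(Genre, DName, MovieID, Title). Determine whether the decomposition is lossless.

Chase test. Columns are Budget, Genre, DirID, DName, MovieID, Title, Studio; row i has aⱼ where attribute j ∈ Moviei, else bᵢⱼ.
Initial tableau (one row per fragment):
  row 1: b11 a2 a3 a4 b15 a6 a7
  row 2: a1 a2 a3 a4 b25 b26 b27
  row 3: b31 a2 b33 a4 a5 a6 b37
Rows 1 and 2 agree on DirID; apply DirID→DName, MovieID and equate their DName, MovieID entries.
Rows 1 and 2 agree on MovieID; apply MovieID→Title and equate their Title entries.
Rows 1 and 2 agree on DirID, MovieID; apply DirID, MovieID→Studio and equate their Studio entries.
Rows 1 and 2 agree on DirID, Title; apply DirID, Title→Budget and equate their Budget entries.
No row becomes fully distinguished — the join is lossy.

No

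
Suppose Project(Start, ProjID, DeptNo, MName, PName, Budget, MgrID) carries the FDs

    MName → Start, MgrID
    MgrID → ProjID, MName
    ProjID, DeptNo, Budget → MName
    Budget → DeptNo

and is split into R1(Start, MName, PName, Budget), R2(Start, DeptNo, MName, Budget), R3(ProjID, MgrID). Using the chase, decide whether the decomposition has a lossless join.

No

Chase test. Columns are Start, ProjID, DeptNo, MName, PName, Budget, MgrID; row i has aⱼ where attribute j ∈ Ri, else bᵢⱼ.
Initial tableau (one row per fragment):
  row 1: a1 b12 b13 a4 a5 a6 b17
  row 2: a1 b22 a3 a4 b25 a6 b27
  row 3: b31 a2 b33 b34 b35 b36 a7
Rows 1 and 2 agree on MName; apply MName→Start, MgrID and equate their Start, MgrID entries.
Rows 1 and 2 agree on MgrID; apply MgrID→ProjID, MName and equate their ProjID, MName entries.
Rows 1 and 2 agree on Budget; apply Budget→DeptNo and equate their DeptNo entries.
No row becomes fully distinguished — the join is lossy.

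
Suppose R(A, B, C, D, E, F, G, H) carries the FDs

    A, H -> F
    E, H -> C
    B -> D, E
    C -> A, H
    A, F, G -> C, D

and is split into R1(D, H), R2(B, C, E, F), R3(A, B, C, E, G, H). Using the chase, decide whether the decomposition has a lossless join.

No

Chase test. Columns are A, B, C, D, E, F, G, H; row i has aⱼ where attribute j ∈ Ri, else bᵢⱼ.
Initial tableau (one row per fragment):
  row 1: b11 b12 b13 a4 b15 b16 b17 a8
  row 2: b21 a2 a3 b24 a5 a6 b27 b28
  row 3: a1 a2 a3 b34 a5 b36 a7 a8
Rows 2 and 3 agree on B; apply B→D, E and equate their D, E entries.
Rows 2 and 3 agree on C; apply C→A, H and equate their A, H entries.
Rows 2 and 3 agree on A, H; apply A, H→F and equate their F entries.
No row becomes fully distinguished — the join is lossy.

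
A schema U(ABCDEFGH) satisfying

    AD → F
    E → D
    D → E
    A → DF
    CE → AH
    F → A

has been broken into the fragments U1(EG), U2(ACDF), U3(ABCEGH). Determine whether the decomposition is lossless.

Chase test. Columns are ABCDEFGH; row i has aⱼ where attribute j ∈ Ui, else bᵢⱼ.
Initial tableau (one row per fragment):
  row 1: b11 b12 b13 b14 a5 b16 a7 b18
  row 2: a1 b22 a3 a4 b25 a6 b27 b28
  row 3: a1 a2 a3 b34 a5 b36 a7 a8
Rows 1 and 3 agree on E; apply E→D and equate their D entries.
Rows 2 and 3 agree on A; apply A→DF and equate their DF entries.
Rows 1 and 2 agree on D; apply D→E and equate their E entries.
Rows 2 and 3 agree on CE; apply CE→AH and equate their AH entries.
Row 3 is now all distinguished symbols — the join is lossless.

Yes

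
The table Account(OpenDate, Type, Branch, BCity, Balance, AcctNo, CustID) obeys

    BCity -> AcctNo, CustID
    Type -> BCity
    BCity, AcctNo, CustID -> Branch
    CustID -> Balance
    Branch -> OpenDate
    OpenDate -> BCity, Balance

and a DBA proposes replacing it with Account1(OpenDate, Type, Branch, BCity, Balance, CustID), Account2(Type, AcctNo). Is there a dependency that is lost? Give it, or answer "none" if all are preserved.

Check BCity → AcctNo, CustID: no single fragment contains all of {BCity, AcctNo, CustID}, and the restricted closure of {BCity} across the fragments never reaches {AcctNo, CustID}.
Type → BCity is preserved.
BCity, AcctNo, CustID → Branch is preserved.
CustID → Balance is preserved.
Branch → OpenDate is preserved.
OpenDate → BCity, Balance is preserved.

BCity -> AcctNo, CustID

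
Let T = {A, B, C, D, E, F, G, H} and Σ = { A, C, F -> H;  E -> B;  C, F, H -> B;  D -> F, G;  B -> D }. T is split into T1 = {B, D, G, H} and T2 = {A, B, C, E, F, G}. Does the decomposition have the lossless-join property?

No

Common attributes: T1 ∩ T2 = {B, G}.
Closure of {B, G}: B → D applies, adding D; D → F, G applies, adding F. So (B, G)⁺ = {B, D, F, G}.
The closure contains neither all of T1 = {B, D, G, H} nor all of T2 = {A, B, C, E, F, G}, so the common attributes are not a superkey of either fragment. The join is lossy.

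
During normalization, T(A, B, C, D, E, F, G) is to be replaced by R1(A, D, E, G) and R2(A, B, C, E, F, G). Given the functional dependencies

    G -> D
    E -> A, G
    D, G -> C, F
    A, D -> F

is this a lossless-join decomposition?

Common attributes: R1 ∩ R2 = {A, E, G}.
Closure of {A, E, G}: G → D applies, adding D; D, G → C, F applies, adding C, F. So (A, E, G)⁺ = {A, C, D, E, F, G}.
This closure contains every attribute of R1, so R1 ∩ R2 → R1. The join is lossless.

Yes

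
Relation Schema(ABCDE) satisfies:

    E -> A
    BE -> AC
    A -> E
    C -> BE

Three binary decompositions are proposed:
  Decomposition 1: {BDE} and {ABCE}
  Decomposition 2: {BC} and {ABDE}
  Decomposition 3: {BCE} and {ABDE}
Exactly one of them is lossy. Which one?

Decomposition 2

Decomposition 1: common = {BE}, closure = {ABCE} → lossless.
Decomposition 2: common = {B}, closure = {B} → lossy.
Decomposition 3: common = {BE}, closure = {ABCE} → lossless.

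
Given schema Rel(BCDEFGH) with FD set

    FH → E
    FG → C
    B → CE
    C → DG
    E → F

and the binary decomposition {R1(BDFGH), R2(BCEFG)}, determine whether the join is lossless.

Common attributes: R1 ∩ R2 = {BFG}.
Closure of {BFG}: FG → C applies, adding C; B → CE applies, adding E; C → DG applies, adding D. So (BFG)⁺ = {BCDEFG}.
This closure contains every attribute of R2, so R1 ∩ R2 → R2. The join is lossless.

Yes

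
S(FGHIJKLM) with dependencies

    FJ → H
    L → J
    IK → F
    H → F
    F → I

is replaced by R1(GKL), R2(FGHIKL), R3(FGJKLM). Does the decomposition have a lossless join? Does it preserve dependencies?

lossless but not dependency-preserving

Lossless test (chase): Rows 1 and 2 agree on L; apply L→J and equate their J entries. Rows 1 and 3 agree on L; apply L→J and equate their J entries. Rows 2 and 3 agree on F; apply F→I and equate their I entries. Rows 2 and 3 agree on FJ; apply FJ→H and equate their H entries. Row 3 is now all distinguished symbols — the join is lossless.
Dependency preservation: the restricted closure of {FJ} across the fragments never reaches {H}, so FJ → H cannot be enforced without a join — not preserved.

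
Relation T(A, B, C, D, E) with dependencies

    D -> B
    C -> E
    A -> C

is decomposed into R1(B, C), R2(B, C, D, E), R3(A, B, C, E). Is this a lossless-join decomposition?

No

Chase test. Columns are A, B, C, D, E; row i has aⱼ where attribute j ∈ Ri, else bᵢⱼ.
Initial tableau (one row per fragment):
  row 1: b11 a2 a3 b14 b15
  row 2: b21 a2 a3 a4 a5
  row 3: a1 a2 a3 b34 a5
Rows 1 and 2 agree on C; apply C→E and equate their E entries.
No row becomes fully distinguished — the join is lossy.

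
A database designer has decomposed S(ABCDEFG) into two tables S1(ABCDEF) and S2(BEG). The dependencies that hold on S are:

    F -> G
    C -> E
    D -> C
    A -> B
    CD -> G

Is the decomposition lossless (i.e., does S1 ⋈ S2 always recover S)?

Common attributes: S1 ∩ S2 = {BE}.
No dependency enlarges {BE}, so (BE)⁺ = {BE}.
The closure contains neither all of S1 = {ABCDEF} nor all of S2 = {BEG}, so the common attributes are not a superkey of either fragment. The join is lossy.

No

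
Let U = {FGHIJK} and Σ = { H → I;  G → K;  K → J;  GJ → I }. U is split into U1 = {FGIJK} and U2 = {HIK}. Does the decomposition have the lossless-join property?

Common attributes: U1 ∩ U2 = {IK}.
Closure of {IK}: K → J applies, adding J. So (IK)⁺ = {IJK}.
The closure contains neither all of U1 = {FGIJK} nor all of U2 = {HIK}, so the common attributes are not a superkey of either fragment. The join is lossy.

No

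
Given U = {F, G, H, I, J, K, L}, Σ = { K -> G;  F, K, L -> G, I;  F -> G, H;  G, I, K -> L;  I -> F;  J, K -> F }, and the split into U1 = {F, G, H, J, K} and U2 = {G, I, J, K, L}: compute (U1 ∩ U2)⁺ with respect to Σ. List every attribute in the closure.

U1 ∩ U2 = {G, J, K}.
J, K → F applies, adding F
F → G, H applies, adding H
Closure: {F, G, H, J, K}.

F, G, H, J, K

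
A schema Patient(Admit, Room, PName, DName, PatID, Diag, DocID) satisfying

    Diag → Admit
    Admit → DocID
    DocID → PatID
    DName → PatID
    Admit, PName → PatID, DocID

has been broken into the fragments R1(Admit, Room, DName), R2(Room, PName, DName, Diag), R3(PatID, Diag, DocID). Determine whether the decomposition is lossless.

Chase test. Columns are Admit, Room, PName, DName, PatID, Diag, DocID; row i has aⱼ where attribute j ∈ Ri, else bᵢⱼ.
Initial tableau (one row per fragment):
  row 1: a1 a2 b13 a4 b15 b16 b17
  row 2: b21 a2 a3 a4 b25 a6 b27
  row 3: b31 b32 b33 b34 a5 a6 a7
Rows 2 and 3 agree on Diag; apply Diag→Admit and equate their Admit entries.
Rows 2 and 3 agree on Admit; apply Admit→DocID and equate their DocID entries.
Rows 2 and 3 agree on DocID; apply DocID→PatID and equate their PatID entries.
Rows 1 and 2 agree on DName; apply DName→PatID and equate their PatID entries.
No row becomes fully distinguished — the join is lossy.

No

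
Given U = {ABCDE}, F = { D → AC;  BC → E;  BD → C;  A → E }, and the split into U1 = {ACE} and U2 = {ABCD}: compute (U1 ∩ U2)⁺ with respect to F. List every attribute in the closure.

ACE

U1 ∩ U2 = {AC}.
A → E applies, adding E
Closure: {ACE}.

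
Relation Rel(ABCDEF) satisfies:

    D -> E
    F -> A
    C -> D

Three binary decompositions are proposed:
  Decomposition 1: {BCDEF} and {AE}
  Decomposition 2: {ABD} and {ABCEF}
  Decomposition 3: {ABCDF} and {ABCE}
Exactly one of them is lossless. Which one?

Decomposition 3

Decomposition 1: common = {E}, closure = {E} → lossy.
Decomposition 2: common = {AB}, closure = {AB} → lossy.
Decomposition 3: common = {ABC}, closure = {ABCDE} → lossless.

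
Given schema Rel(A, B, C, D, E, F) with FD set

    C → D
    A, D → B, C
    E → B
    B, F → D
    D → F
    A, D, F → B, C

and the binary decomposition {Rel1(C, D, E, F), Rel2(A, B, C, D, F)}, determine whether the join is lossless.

No

Common attributes: Rel1 ∩ Rel2 = {C, D, F}.
No dependency enlarges {C, D, F}, so (C, D, F)⁺ = {C, D, F}.
The closure contains neither all of Rel1 = {C, D, E, F} nor all of Rel2 = {A, B, C, D, F}, so the common attributes are not a superkey of either fragment. The join is lossy.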